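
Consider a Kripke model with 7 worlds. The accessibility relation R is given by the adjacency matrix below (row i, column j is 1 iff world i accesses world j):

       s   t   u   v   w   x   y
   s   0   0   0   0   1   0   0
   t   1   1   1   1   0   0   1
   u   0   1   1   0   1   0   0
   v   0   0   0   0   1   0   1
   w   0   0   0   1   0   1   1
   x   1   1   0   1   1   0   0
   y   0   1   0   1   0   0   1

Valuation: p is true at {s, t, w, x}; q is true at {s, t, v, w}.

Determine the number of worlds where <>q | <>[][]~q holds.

7

s: <>q is T, <>[][]~q is F. ✓
t: <>q is T, <>[][]~q is F. ✓
u: <>q is T, <>[][]~q is F. ✓
v: <>q is T, <>[][]~q is F. ✓
w: <>q is T, <>[][]~q is F. ✓
x: <>q is T, <>[][]~q is F. ✓
y: <>q is T, <>[][]~q is F. ✓
Satisfying worlds: {s, t, u, v, w, x, y}.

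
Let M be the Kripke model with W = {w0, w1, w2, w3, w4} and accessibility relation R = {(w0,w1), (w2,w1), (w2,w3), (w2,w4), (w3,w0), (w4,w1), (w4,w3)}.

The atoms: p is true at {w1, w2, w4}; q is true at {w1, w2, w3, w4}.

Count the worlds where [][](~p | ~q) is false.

2

w0: successors {w1}; [](~p | ~q) there: w1:T. ✓
w1: no successors, so [][](~p | ~q) holds vacuously. ✓
w2: successors {w1, w3, w4}; [](~p | ~q) there: w1:T, w3:T, w4:F. ✗
w3: successors {w0}; [](~p | ~q) there: w0:F. ✗
w4: successors {w1, w3}; [](~p | ~q) there: w1:T, w3:T. ✓
Satisfying worlds: {w0, w1, w4}.
So [][](~p | ~q) fails at the other 2 worlds.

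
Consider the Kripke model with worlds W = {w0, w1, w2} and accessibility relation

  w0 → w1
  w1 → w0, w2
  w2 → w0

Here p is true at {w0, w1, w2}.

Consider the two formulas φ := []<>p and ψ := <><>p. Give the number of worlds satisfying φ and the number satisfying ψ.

For []<>p:
w0: successors {w1}; <>p there: w1:T. ✓
w1: successors {w0, w2}; <>p there: w0:T, w2:T. ✓
w2: successors {w0}; <>p there: w0:T. ✓
— 3 worlds.
For <><>p:
w0: successors {w1}; <>p there: w1:T. ✓
w1: successors {w0, w2}; <>p there: w0:T, w2:T. ✓
w2: successors {w0}; <>p there: w0:T. ✓
— 3 worlds.

3 and 3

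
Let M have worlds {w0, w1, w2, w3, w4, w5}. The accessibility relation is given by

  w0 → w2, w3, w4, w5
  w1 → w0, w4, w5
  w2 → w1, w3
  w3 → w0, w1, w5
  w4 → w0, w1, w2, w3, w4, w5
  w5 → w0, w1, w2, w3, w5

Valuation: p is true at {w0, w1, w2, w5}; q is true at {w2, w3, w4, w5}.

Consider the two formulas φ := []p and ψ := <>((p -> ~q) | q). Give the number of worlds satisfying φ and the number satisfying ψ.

1 and 6

For []p:
w0: successors {w2, w3, w4, w5}; p there: w2:T, w3:F, w4:F, w5:T. ✗
w1: successors {w0, w4, w5}; p there: w0:T, w4:F, w5:T. ✗
w2: successors {w1, w3}; p there: w1:T, w3:F. ✗
w3: successors {w0, w1, w5}; p there: w0:T, w1:T, w5:T. ✓
w4: successors {w0, w1, w2, w3, w4, w5}; p there: w0:T, w1:T, w2:T, w3:F, w4:F, w5:T. ✗
w5: successors {w0, w1, w2, w3, w5}; p there: w0:T, w1:T, w2:T, w3:F, w5:T. ✗
— 1 world.
For <>((p -> ~q) | q):
w0: successors {w2, w3, w4, w5}; (p -> ~q) | q there: w2:T, w3:T, w4:T, w5:T. ✓
w1: successors {w0, w4, w5}; (p -> ~q) | q there: w0:T, w4:T, w5:T. ✓
w2: successors {w1, w3}; (p -> ~q) | q there: w1:T, w3:T. ✓
w3: successors {w0, w1, w5}; (p -> ~q) | q there: w0:T, w1:T, w5:T. ✓
w4: successors {w0, w1, w2, w3, w4, w5}; (p -> ~q) | q there: w0:T, w1:T, w2:T, w3:T, w4:T, w5:T. ✓
w5: successors {w0, w1, w2, w3, w5}; (p -> ~q) | q there: w0:T, w1:T, w2:T, w3:T, w5:T. ✓
— 6 worlds.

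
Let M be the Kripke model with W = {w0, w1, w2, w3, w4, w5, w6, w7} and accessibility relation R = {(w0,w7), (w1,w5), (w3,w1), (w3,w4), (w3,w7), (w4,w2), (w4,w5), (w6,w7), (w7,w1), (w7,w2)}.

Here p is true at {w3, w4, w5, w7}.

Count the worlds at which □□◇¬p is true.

4

w0: successors {w7}; □◇¬p there: w7:F. ✗
w1: successors {w5}; □◇¬p there: w5:T. ✓
w2: no successors, so □□◇¬p holds vacuously. ✓
w3: successors {w1, w4, w7}; □◇¬p there: w1:F, w4:F, w7:F. ✗
w4: successors {w2, w5}; □◇¬p there: w2:T, w5:T. ✓
w5: no successors, so □□◇¬p holds vacuously. ✓
w6: successors {w7}; □◇¬p there: w7:F. ✗
w7: successors {w1, w2}; □◇¬p there: w1:F, w2:T. ✗
Satisfying worlds: {w1, w2, w4, w5}.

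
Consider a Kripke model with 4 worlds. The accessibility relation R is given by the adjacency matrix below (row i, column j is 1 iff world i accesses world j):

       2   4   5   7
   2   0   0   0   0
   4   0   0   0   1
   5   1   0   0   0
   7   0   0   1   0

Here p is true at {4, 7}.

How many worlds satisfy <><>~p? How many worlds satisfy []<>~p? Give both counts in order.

2 and 3

For <><>~p:
2: no successors, so <><>~p fails. ✗
4: successors {7}; <>~p there: 7:T. ✓
5: successors {2}; <>~p there: 2:F. ✗
7: successors {5}; <>~p there: 5:T. ✓
— 2 worlds.
For []<>~p:
2: no successors, so []<>~p holds vacuously. ✓
4: successors {7}; <>~p there: 7:T. ✓
5: successors {2}; <>~p there: 2:F. ✗
7: successors {5}; <>~p there: 5:T. ✓
— 3 worlds.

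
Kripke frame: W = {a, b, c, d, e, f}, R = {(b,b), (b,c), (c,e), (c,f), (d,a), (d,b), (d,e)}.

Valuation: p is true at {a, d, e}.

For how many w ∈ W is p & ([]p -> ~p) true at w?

a: p is T, []p -> ~p is F. ✗
b: p is F, []p -> ~p is T. ✗
c: p is F, []p -> ~p is T. ✗
d: p is T, []p -> ~p is T. ✓
e: p is T, []p -> ~p is F. ✗
f: p is F, []p -> ~p is T. ✗
Satisfying worlds: {d}.

1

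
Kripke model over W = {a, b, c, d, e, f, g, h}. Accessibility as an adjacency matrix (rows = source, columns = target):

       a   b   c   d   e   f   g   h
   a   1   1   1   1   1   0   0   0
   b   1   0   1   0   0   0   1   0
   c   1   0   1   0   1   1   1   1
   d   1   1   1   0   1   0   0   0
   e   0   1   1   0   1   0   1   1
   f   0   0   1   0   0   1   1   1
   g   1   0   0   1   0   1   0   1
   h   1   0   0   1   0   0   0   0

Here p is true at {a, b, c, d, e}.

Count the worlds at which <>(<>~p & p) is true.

6

a: successors {a, b, c, d, e}; <>~p & p there: a:F, b:T, c:T, d:F, e:T. ✓
b: successors {a, c, g}; <>~p & p there: a:F, c:T, g:F. ✓
c: successors {a, c, e, f, g, h}; <>~p & p there: a:F, c:T, e:T, f:F, g:F, h:F. ✓
d: successors {a, b, c, e}; <>~p & p there: a:F, b:T, c:T, e:T. ✓
e: successors {b, c, e, g, h}; <>~p & p there: b:T, c:T, e:T, g:F, h:F. ✓
f: successors {c, f, g, h}; <>~p & p there: c:T, f:F, g:F, h:F. ✓
g: successors {a, d, f, h}; <>~p & p there: a:F, d:F, f:F, h:F. ✗
h: successors {a, d}; <>~p & p there: a:F, d:F. ✗
Satisfying worlds: {a, b, c, d, e, f}.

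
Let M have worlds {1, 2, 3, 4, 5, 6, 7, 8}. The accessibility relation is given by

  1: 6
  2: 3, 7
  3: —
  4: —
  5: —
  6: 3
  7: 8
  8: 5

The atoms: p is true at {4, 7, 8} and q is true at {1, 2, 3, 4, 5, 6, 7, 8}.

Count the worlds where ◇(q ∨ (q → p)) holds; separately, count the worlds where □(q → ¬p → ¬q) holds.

5 and 4

For ◇(q ∨ (q → p)):
1: successors {6}; q ∨ (q → p) there: 6:T. ✓
2: successors {3, 7}; q ∨ (q → p) there: 3:T, 7:T. ✓
3: no successors, so ◇(q ∨ (q → p)) fails. ✗
4: no successors, so ◇(q ∨ (q → p)) fails. ✗
5: no successors, so ◇(q ∨ (q → p)) fails. ✗
6: successors {3}; q ∨ (q → p) there: 3:T. ✓
7: successors {8}; q ∨ (q → p) there: 8:T. ✓
8: successors {5}; q ∨ (q → p) there: 5:T. ✓
— 5 worlds.
For □(q → ¬p → ¬q):
1: successors {6}; q → ¬p → ¬q there: 6:F. ✗
2: successors {3, 7}; q → ¬p → ¬q there: 3:F, 7:T. ✗
3: no successors, so □(q → ¬p → ¬q) holds vacuously. ✓
4: no successors, so □(q → ¬p → ¬q) holds vacuously. ✓
5: no successors, so □(q → ¬p → ¬q) holds vacuously. ✓
6: successors {3}; q → ¬p → ¬q there: 3:F. ✗
7: successors {8}; q → ¬p → ¬q there: 8:T. ✓
8: successors {5}; q → ¬p → ¬q there: 5:F. ✗
— 4 worlds.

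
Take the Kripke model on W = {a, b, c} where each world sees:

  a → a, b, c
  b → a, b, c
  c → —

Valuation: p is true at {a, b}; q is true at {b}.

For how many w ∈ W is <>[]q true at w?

a: successors {a, b, c}; []q there: a:F, b:F, c:T. ✓
b: successors {a, b, c}; []q there: a:F, b:F, c:T. ✓
c: no successors, so <>[]q fails. ✗
Satisfying worlds: {a, b}.

2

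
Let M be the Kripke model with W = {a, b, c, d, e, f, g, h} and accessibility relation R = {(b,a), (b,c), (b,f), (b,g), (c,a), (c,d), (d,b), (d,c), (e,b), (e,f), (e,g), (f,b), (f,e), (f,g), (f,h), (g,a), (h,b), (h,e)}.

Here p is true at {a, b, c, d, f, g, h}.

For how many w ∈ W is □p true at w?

6

a: no successors, so □p holds vacuously. ✓
b: successors {a, c, f, g}; p there: a:T, c:T, f:T, g:T. ✓
c: successors {a, d}; p there: a:T, d:T. ✓
d: successors {b, c}; p there: b:T, c:T. ✓
e: successors {b, f, g}; p there: b:T, f:T, g:T. ✓
f: successors {b, e, g, h}; p there: b:T, e:F, g:T, h:T. ✗
g: successors {a}; p there: a:T. ✓
h: successors {b, e}; p there: b:T, e:F. ✗
Satisfying worlds: {a, b, c, d, e, g}.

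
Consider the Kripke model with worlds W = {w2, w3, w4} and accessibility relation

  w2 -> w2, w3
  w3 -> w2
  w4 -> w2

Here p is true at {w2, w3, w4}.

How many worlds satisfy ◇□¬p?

w2: successors {w2, w3}; □¬p there: w2:F, w3:F. ✗
w3: successors {w2}; □¬p there: w2:F. ✗
w4: successors {w2}; □¬p there: w2:F. ✗
Satisfying worlds: ∅.

0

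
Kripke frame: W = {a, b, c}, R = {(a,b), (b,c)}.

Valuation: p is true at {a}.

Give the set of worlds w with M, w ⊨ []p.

a: successors {b}; p there: b:F. ✗
b: successors {c}; p there: c:F. ✗
c: no successors, so []p holds vacuously. ✓

{c}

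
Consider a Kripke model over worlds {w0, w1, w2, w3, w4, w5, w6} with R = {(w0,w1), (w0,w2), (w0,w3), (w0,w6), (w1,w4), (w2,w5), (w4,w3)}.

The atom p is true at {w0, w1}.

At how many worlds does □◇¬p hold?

4

w0: successors {w1, w2, w3, w6}; ◇¬p there: w1:T, w2:T, w3:F, w6:F. ✗
w1: successors {w4}; ◇¬p there: w4:T. ✓
w2: successors {w5}; ◇¬p there: w5:F. ✗
w3: no successors, so □◇¬p holds vacuously. ✓
w4: successors {w3}; ◇¬p there: w3:F. ✗
w5: no successors, so □◇¬p holds vacuously. ✓
w6: no successors, so □◇¬p holds vacuously. ✓
Satisfying worlds: {w1, w3, w5, w6}.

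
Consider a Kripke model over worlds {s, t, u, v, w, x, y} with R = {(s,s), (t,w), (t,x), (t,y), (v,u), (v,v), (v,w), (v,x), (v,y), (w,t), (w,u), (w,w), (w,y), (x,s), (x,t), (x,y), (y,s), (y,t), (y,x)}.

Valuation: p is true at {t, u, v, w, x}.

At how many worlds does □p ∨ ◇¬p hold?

s: □p is F, ◇¬p is T. ✓
t: □p is F, ◇¬p is T. ✓
u: □p is T, ◇¬p is F. ✓
v: □p is F, ◇¬p is T. ✓
w: □p is F, ◇¬p is T. ✓
x: □p is F, ◇¬p is T. ✓
y: □p is F, ◇¬p is T. ✓
Satisfying worlds: {s, t, u, v, w, x, y}.

7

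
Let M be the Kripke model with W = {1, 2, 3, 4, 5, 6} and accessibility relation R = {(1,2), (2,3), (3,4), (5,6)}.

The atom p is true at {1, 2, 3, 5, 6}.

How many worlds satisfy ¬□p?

1: □p is T. ✗
2: □p is T. ✗
3: □p is F. ✓
4: □p is T. ✗
5: □p is T. ✗
6: □p is T. ✗
Satisfying worlds: {3}.

1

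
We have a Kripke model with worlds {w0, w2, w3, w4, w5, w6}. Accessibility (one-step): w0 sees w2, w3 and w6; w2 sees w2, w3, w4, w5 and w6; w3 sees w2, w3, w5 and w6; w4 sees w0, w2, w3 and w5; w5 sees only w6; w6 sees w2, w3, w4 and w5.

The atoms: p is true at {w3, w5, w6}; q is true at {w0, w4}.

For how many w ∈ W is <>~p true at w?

w0: successors {w2, w3, w6}; ~p there: w2:T, w3:F, w6:F. ✓
w2: successors {w2, w3, w4, w5, w6}; ~p there: w2:T, w3:F, w4:T, w5:F, w6:F. ✓
w3: successors {w2, w3, w5, w6}; ~p there: w2:T, w3:F, w5:F, w6:F. ✓
w4: successors {w0, w2, w3, w5}; ~p there: w0:T, w2:T, w3:F, w5:F. ✓
w5: successors {w6}; ~p there: w6:F. ✗
w6: successors {w2, w3, w4, w5}; ~p there: w2:T, w3:F, w4:T, w5:F. ✓
Satisfying worlds: {w0, w2, w3, w4, w6}.

5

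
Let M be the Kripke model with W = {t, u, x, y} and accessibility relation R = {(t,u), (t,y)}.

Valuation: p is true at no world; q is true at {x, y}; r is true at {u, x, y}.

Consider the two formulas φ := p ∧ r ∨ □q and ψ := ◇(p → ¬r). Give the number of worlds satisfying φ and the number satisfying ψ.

For p ∧ r ∨ □q:
t: p ∧ r is F, □q is F. ✗
u: p ∧ r is F, □q is T. ✓
x: p ∧ r is F, □q is T. ✓
y: p ∧ r is F, □q is T. ✓
— 3 worlds.
For ◇(p → ¬r):
t: successors {u, y}; p → ¬r there: u:T, y:T. ✓
u: no successors, so ◇(p → ¬r) fails. ✗
x: no successors, so ◇(p → ¬r) fails. ✗
y: no successors, so ◇(p → ¬r) fails. ✗
— 1 world.

3 and 1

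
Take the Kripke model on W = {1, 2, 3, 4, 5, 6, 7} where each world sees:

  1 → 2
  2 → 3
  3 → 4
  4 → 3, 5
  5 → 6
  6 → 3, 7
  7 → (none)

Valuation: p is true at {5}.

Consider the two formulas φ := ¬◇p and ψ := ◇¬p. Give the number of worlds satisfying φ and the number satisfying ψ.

6 and 6

For ¬◇p:
1: ◇p is F. ✓
2: ◇p is F. ✓
3: ◇p is F. ✓
4: ◇p is T. ✗
5: ◇p is F. ✓
6: ◇p is F. ✓
7: ◇p is F. ✓
— 6 worlds.
For ◇¬p:
1: successors {2}; ¬p there: 2:T. ✓
2: successors {3}; ¬p there: 3:T. ✓
3: successors {4}; ¬p there: 4:T. ✓
4: successors {3, 5}; ¬p there: 3:T, 5:F. ✓
5: successors {6}; ¬p there: 6:T. ✓
6: successors {3, 7}; ¬p there: 3:T, 7:T. ✓
7: no successors, so ◇¬p fails. ✗
— 6 worlds.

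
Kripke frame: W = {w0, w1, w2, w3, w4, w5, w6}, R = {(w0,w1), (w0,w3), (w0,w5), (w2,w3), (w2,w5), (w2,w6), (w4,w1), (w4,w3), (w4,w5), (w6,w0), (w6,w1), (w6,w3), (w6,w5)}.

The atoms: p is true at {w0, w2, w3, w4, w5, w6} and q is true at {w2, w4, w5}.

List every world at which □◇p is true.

{w1, w3, w5}

w0: successors {w1, w3, w5}; ◇p there: w1:F, w3:F, w5:F. ✗
w1: no successors, so □◇p holds vacuously. ✓
w2: successors {w3, w5, w6}; ◇p there: w3:F, w5:F, w6:T. ✗
w3: no successors, so □◇p holds vacuously. ✓
w4: successors {w1, w3, w5}; ◇p there: w1:F, w3:F, w5:F. ✗
w5: no successors, so □◇p holds vacuously. ✓
w6: successors {w0, w1, w3, w5}; ◇p there: w0:T, w1:F, w3:F, w5:F. ✗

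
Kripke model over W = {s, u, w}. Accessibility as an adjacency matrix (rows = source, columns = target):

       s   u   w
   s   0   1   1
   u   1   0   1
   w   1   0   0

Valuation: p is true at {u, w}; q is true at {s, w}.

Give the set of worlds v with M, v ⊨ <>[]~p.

{s, u}

s: successors {u, w}; []~p there: u:F, w:T. ✓
u: successors {s, w}; []~p there: s:F, w:T. ✓
w: successors {s}; []~p there: s:F. ✗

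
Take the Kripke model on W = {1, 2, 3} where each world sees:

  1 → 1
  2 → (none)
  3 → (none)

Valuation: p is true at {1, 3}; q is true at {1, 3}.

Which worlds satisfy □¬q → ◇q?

1: □¬q is F, ◇q is T. ✓
2: □¬q is T, ◇q is F. ✗
3: □¬q is T, ◇q is F. ✗

{1}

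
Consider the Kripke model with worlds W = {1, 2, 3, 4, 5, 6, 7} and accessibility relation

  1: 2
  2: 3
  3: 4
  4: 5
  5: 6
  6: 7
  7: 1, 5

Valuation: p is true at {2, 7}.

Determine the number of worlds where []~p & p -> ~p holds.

5

1: []~p & p is F, ~p is T. ✓
2: []~p & p is T, ~p is F. ✗
3: []~p & p is F, ~p is T. ✓
4: []~p & p is F, ~p is T. ✓
5: []~p & p is F, ~p is T. ✓
6: []~p & p is F, ~p is T. ✓
7: []~p & p is T, ~p is F. ✗
Satisfying worlds: {1, 3, 4, 5, 6}.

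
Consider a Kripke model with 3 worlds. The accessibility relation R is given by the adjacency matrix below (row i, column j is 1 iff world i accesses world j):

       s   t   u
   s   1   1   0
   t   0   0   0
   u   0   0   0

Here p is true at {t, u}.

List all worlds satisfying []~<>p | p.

s: []~<>p is F, p is F. ✗
t: []~<>p is T, p is T. ✓
u: []~<>p is T, p is T. ✓

{t, u}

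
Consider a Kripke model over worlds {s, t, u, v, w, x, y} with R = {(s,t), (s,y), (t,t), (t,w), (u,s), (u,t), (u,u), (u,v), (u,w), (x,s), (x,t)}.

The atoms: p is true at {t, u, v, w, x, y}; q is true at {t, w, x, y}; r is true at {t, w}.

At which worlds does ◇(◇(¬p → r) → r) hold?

s: successors {t, y}; ◇(¬p → r) → r there: t:T, y:T. ✓
t: successors {t, w}; ◇(¬p → r) → r there: t:T, w:T. ✓
u: successors {s, t, u, v, w}; ◇(¬p → r) → r there: s:F, t:T, u:F, v:T, w:T. ✓
v: no successors, so ◇(◇(¬p → r) → r) fails. ✗
w: no successors, so ◇(◇(¬p → r) → r) fails. ✗
x: successors {s, t}; ◇(¬p → r) → r there: s:F, t:T. ✓
y: no successors, so ◇(◇(¬p → r) → r) fails. ✗

{s, t, u, x}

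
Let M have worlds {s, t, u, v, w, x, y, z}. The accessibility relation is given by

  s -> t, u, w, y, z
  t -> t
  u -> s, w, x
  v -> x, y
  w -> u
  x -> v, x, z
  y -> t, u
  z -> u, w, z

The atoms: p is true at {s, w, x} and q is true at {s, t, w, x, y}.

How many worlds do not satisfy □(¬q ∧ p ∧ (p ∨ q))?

8

s: successors {t, u, w, y, z}; ¬q ∧ p ∧ (p ∨ q) there: t:F, u:F, w:F, y:F, z:F. ✗
t: successors {t}; ¬q ∧ p ∧ (p ∨ q) there: t:F. ✗
u: successors {s, w, x}; ¬q ∧ p ∧ (p ∨ q) there: s:F, w:F, x:F. ✗
v: successors {x, y}; ¬q ∧ p ∧ (p ∨ q) there: x:F, y:F. ✗
w: successors {u}; ¬q ∧ p ∧ (p ∨ q) there: u:F. ✗
x: successors {v, x, z}; ¬q ∧ p ∧ (p ∨ q) there: v:F, x:F, z:F. ✗
y: successors {t, u}; ¬q ∧ p ∧ (p ∨ q) there: t:F, u:F. ✗
z: successors {u, w, z}; ¬q ∧ p ∧ (p ∨ q) there: u:F, w:F, z:F. ✗
Satisfying worlds: ∅.
So □(¬q ∧ p ∧ (p ∨ q)) fails at the other 8 worlds.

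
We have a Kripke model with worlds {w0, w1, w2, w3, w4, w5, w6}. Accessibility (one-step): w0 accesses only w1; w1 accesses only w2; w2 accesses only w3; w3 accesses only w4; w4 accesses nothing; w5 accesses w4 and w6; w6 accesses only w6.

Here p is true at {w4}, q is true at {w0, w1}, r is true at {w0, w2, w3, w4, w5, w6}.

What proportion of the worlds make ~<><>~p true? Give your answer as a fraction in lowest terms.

w0: <><>~p is T. ✗
w1: <><>~p is T. ✗
w2: <><>~p is F. ✓
w3: <><>~p is F. ✓
w4: <><>~p is F. ✓
w5: <><>~p is T. ✗
w6: <><>~p is T. ✗
That's 3 of 7 worlds, so 3/7.

3/7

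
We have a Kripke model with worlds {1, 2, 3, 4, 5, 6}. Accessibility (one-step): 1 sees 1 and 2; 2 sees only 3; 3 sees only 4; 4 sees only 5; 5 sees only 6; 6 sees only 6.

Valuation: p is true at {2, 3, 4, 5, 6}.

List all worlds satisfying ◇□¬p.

1: successors {1, 2}; □¬p there: 1:F, 2:F. ✗
2: successors {3}; □¬p there: 3:F. ✗
3: successors {4}; □¬p there: 4:F. ✗
4: successors {5}; □¬p there: 5:F. ✗
5: successors {6}; □¬p there: 6:F. ✗
6: successors {6}; □¬p there: 6:F. ✗

∅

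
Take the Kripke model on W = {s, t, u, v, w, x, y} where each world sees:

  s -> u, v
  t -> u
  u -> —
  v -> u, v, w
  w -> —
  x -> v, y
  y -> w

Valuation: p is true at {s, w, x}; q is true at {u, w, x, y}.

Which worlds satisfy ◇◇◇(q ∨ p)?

{s, v, x}

s: successors {u, v}; ◇◇(q ∨ p) there: u:F, v:T. ✓
t: successors {u}; ◇◇(q ∨ p) there: u:F. ✗
u: no successors, so ◇◇◇(q ∨ p) fails. ✗
v: successors {u, v, w}; ◇◇(q ∨ p) there: u:F, v:T, w:F. ✓
w: no successors, so ◇◇◇(q ∨ p) fails. ✗
x: successors {v, y}; ◇◇(q ∨ p) there: v:T, y:F. ✓
y: successors {w}; ◇◇(q ∨ p) there: w:F. ✗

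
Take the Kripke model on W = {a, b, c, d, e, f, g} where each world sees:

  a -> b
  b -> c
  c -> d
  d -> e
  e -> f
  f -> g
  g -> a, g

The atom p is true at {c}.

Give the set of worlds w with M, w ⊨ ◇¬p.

{a, c, d, e, f, g}

a: successors {b}; ¬p there: b:T. ✓
b: successors {c}; ¬p there: c:F. ✗
c: successors {d}; ¬p there: d:T. ✓
d: successors {e}; ¬p there: e:T. ✓
e: successors {f}; ¬p there: f:T. ✓
f: successors {g}; ¬p there: g:T. ✓
g: successors {a, g}; ¬p there: a:T, g:T. ✓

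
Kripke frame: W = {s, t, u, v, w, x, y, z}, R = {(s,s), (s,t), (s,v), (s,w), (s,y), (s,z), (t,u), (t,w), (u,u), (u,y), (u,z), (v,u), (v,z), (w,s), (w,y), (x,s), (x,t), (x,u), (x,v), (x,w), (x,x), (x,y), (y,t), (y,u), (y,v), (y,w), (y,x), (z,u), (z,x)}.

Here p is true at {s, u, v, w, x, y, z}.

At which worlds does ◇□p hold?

s: successors {s, t, v, w, y, z}; □p there: s:F, t:T, v:T, w:T, y:F, z:T. ✓
t: successors {u, w}; □p there: u:T, w:T. ✓
u: successors {u, y, z}; □p there: u:T, y:F, z:T. ✓
v: successors {u, z}; □p there: u:T, z:T. ✓
w: successors {s, y}; □p there: s:F, y:F. ✗
x: successors {s, t, u, v, w, x, y}; □p there: s:F, t:T, u:T, v:T, w:T, x:F, y:F. ✓
y: successors {t, u, v, w, x}; □p there: t:T, u:T, v:T, w:T, x:F. ✓
z: successors {u, x}; □p there: u:T, x:F. ✓

{s, t, u, v, x, y, z}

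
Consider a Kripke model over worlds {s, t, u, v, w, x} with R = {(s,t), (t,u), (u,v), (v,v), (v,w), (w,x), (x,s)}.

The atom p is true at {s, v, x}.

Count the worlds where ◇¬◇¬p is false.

3

s: successors {t}; ¬◇¬p there: t:F. ✗
t: successors {u}; ¬◇¬p there: u:T. ✓
u: successors {v}; ¬◇¬p there: v:F. ✗
v: successors {v, w}; ¬◇¬p there: v:F, w:T. ✓
w: successors {x}; ¬◇¬p there: x:T. ✓
x: successors {s}; ¬◇¬p there: s:F. ✗
Satisfying worlds: {t, v, w}.
So ◇¬◇¬p fails at the other 3 worlds.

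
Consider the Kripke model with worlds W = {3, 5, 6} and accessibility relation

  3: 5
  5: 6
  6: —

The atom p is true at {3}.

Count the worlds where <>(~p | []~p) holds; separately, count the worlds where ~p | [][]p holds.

2 and 2

For <>(~p | []~p):
3: successors {5}; ~p | []~p there: 5:T. ✓
5: successors {6}; ~p | []~p there: 6:T. ✓
6: no successors, so <>(~p | []~p) fails. ✗
— 2 worlds.
For ~p | [][]p:
3: ~p is F, [][]p is F. ✗
5: ~p is T, [][]p is T. ✓
6: ~p is T, [][]p is T. ✓
— 2 worlds.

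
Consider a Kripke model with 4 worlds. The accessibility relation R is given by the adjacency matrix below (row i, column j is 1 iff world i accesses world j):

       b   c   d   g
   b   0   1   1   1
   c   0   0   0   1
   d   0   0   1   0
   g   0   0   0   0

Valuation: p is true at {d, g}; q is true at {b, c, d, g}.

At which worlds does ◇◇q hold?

b: successors {c, d, g}; ◇q there: c:T, d:T, g:F. ✓
c: successors {g}; ◇q there: g:F. ✗
d: successors {d}; ◇q there: d:T. ✓
g: no successors, so ◇◇q fails. ✗

{b, d}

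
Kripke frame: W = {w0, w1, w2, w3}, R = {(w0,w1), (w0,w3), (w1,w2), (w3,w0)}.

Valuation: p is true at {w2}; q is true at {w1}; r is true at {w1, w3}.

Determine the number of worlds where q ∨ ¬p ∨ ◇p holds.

3

w0: q ∨ ¬p is T, ◇p is F. ✓
w1: q ∨ ¬p is T, ◇p is T. ✓
w2: q ∨ ¬p is F, ◇p is F. ✗
w3: q ∨ ¬p is T, ◇p is F. ✓
Satisfying worlds: {w0, w1, w3}.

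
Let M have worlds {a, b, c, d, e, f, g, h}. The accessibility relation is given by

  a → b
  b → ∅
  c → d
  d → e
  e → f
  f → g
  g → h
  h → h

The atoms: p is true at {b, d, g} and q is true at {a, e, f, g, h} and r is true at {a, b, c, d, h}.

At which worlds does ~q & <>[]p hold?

∅

a: ~q is F, <>[]p is T. ✗
b: ~q is T, <>[]p is F. ✗
c: ~q is T, <>[]p is F. ✗
d: ~q is T, <>[]p is F. ✗
e: ~q is F, <>[]p is T. ✗
f: ~q is F, <>[]p is F. ✗
g: ~q is F, <>[]p is F. ✗
h: ~q is F, <>[]p is F. ✗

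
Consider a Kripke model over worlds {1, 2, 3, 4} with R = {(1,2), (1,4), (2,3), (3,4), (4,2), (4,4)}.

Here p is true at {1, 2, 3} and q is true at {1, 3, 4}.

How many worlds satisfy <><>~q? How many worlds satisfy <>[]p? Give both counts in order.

3 and 2

For <><>~q:
1: successors {2, 4}; <>~q there: 2:F, 4:T. ✓
2: successors {3}; <>~q there: 3:F. ✗
3: successors {4}; <>~q there: 4:T. ✓
4: successors {2, 4}; <>~q there: 2:F, 4:T. ✓
— 3 worlds.
For <>[]p:
1: successors {2, 4}; []p there: 2:T, 4:F. ✓
2: successors {3}; []p there: 3:F. ✗
3: successors {4}; []p there: 4:F. ✗
4: successors {2, 4}; []p there: 2:T, 4:F. ✓
— 2 worlds.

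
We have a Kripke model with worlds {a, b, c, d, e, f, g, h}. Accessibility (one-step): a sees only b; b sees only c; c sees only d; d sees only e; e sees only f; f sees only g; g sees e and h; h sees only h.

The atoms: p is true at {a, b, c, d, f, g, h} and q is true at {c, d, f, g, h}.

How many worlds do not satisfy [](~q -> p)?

a: successors {b}; ~q -> p there: b:T. ✓
b: successors {c}; ~q -> p there: c:T. ✓
c: successors {d}; ~q -> p there: d:T. ✓
d: successors {e}; ~q -> p there: e:F. ✗
e: successors {f}; ~q -> p there: f:T. ✓
f: successors {g}; ~q -> p there: g:T. ✓
g: successors {e, h}; ~q -> p there: e:F, h:T. ✗
h: successors {h}; ~q -> p there: h:T. ✓
Satisfying worlds: {a, b, c, e, f, h}.
So [](~q -> p) fails at the other 2 worlds.

2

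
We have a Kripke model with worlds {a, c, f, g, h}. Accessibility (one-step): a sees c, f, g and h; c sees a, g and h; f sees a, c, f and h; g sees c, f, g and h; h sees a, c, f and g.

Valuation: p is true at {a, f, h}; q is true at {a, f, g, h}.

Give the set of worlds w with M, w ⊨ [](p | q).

{c}

a: successors {c, f, g, h}; p | q there: c:F, f:T, g:T, h:T. ✗
c: successors {a, g, h}; p | q there: a:T, g:T, h:T. ✓
f: successors {a, c, f, h}; p | q there: a:T, c:F, f:T, h:T. ✗
g: successors {c, f, g, h}; p | q there: c:F, f:T, g:T, h:T. ✗
h: successors {a, c, f, g}; p | q there: a:T, c:F, f:T, g:T. ✗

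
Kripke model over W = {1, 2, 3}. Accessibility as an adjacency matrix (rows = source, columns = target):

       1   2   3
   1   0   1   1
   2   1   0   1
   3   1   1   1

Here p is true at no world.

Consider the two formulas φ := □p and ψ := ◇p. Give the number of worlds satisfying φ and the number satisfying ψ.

0 and 0

For □p:
1: successors {2, 3}; p there: 2:F, 3:F. ✗
2: successors {1, 3}; p there: 1:F, 3:F. ✗
3: successors {1, 2, 3}; p there: 1:F, 2:F, 3:F. ✗
— 0 worlds.
For ◇p:
1: successors {2, 3}; p there: 2:F, 3:F. ✗
2: successors {1, 3}; p there: 1:F, 3:F. ✗
3: successors {1, 2, 3}; p there: 1:F, 2:F, 3:F. ✗
— 0 worlds.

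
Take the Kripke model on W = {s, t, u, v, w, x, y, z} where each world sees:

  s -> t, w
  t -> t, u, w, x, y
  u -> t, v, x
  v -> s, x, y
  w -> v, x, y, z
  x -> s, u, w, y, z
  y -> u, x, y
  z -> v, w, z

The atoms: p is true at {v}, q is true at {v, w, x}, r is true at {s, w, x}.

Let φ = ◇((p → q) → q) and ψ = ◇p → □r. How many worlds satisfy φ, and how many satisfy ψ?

8 and 5

For ◇((p → q) → q):
s: successors {t, w}; (p → q) → q there: t:F, w:T. ✓
t: successors {t, u, w, x, y}; (p → q) → q there: t:F, u:F, w:T, x:T, y:F. ✓
u: successors {t, v, x}; (p → q) → q there: t:F, v:T, x:T. ✓
v: successors {s, x, y}; (p → q) → q there: s:F, x:T, y:F. ✓
w: successors {v, x, y, z}; (p → q) → q there: v:T, x:T, y:F, z:F. ✓
x: successors {s, u, w, y, z}; (p → q) → q there: s:F, u:F, w:T, y:F, z:F. ✓
y: successors {u, x, y}; (p → q) → q there: u:F, x:T, y:F. ✓
z: successors {v, w, z}; (p → q) → q there: v:T, w:T, z:F. ✓
— 8 worlds.
For ◇p → □r:
s: ◇p is F, □r is F. ✓
t: ◇p is F, □r is F. ✓
u: ◇p is T, □r is F. ✗
v: ◇p is F, □r is F. ✓
w: ◇p is T, □r is F. ✗
x: ◇p is F, □r is F. ✓
y: ◇p is F, □r is F. ✓
z: ◇p is T, □r is F. ✗
— 5 worlds.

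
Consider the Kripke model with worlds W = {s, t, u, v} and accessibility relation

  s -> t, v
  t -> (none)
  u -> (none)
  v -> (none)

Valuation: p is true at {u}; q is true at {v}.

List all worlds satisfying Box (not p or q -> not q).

s: successors {t, v}; not p or q -> not q there: t:T, v:F. ✗
t: no successors, so Box (not p or q -> not q) holds vacuously. ✓
u: no successors, so Box (not p or q -> not q) holds vacuously. ✓
v: no successors, so Box (not p or q -> not q) holds vacuously. ✓

{t, u, v}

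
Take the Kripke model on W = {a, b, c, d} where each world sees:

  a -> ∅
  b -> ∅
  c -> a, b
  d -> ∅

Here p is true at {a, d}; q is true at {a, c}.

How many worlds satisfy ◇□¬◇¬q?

1

a: no successors, so ◇□¬◇¬q fails. ✗
b: no successors, so ◇□¬◇¬q fails. ✗
c: successors {a, b}; □¬◇¬q there: a:T, b:T. ✓
d: no successors, so ◇□¬◇¬q fails. ✗
Satisfying worlds: {c}.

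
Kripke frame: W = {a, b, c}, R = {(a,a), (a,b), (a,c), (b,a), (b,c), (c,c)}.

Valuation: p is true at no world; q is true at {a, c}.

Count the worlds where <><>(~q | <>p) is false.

a: successors {a, b, c}; <>(~q | <>p) there: a:T, b:F, c:F. ✓
b: successors {a, c}; <>(~q | <>p) there: a:T, c:F. ✓
c: successors {c}; <>(~q | <>p) there: c:F. ✗
Satisfying worlds: {a, b}.
So <><>(~q | <>p) fails at the other 1 world.

1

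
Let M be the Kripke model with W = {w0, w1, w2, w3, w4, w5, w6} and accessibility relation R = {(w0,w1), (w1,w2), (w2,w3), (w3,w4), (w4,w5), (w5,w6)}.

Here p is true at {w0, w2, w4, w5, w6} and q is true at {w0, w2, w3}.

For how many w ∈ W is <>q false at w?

w0: successors {w1}; q there: w1:F. ✗
w1: successors {w2}; q there: w2:T. ✓
w2: successors {w3}; q there: w3:T. ✓
w3: successors {w4}; q there: w4:F. ✗
w4: successors {w5}; q there: w5:F. ✗
w5: successors {w6}; q there: w6:F. ✗
w6: no successors, so <>q fails. ✗
Satisfying worlds: {w1, w2}.
So <>q fails at the other 5 worlds.

5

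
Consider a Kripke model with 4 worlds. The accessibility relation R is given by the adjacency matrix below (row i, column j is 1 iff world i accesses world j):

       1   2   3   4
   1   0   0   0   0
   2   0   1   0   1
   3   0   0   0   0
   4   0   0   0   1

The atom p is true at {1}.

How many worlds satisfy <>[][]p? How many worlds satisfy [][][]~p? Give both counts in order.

For <>[][]p:
1: no successors, so <>[][]p fails. ✗
2: successors {2, 4}; [][]p there: 2:F, 4:F. ✗
3: no successors, so <>[][]p fails. ✗
4: successors {4}; [][]p there: 4:F. ✗
— 0 worlds.
For [][][]~p:
1: no successors, so [][][]~p holds vacuously. ✓
2: successors {2, 4}; [][]~p there: 2:T, 4:T. ✓
3: no successors, so [][][]~p holds vacuously. ✓
4: successors {4}; [][]~p there: 4:T. ✓
— 4 worlds.

0 and 4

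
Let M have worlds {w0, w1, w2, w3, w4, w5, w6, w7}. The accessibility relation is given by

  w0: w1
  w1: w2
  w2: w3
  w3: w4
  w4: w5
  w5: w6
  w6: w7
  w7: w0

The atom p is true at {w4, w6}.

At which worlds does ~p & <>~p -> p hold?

w0: ~p & <>~p is T, p is F. ✗
w1: ~p & <>~p is T, p is F. ✗
w2: ~p & <>~p is T, p is F. ✗
w3: ~p & <>~p is F, p is F. ✓
w4: ~p & <>~p is F, p is T. ✓
w5: ~p & <>~p is F, p is F. ✓
w6: ~p & <>~p is F, p is T. ✓
w7: ~p & <>~p is T, p is F. ✗

{w3, w4, w5, w6}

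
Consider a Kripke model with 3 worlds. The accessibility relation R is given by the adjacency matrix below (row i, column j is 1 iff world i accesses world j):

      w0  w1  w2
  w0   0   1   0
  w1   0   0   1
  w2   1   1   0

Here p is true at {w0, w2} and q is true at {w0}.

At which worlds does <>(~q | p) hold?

{w0, w1, w2}

w0: successors {w1}; ~q | p there: w1:T. ✓
w1: successors {w2}; ~q | p there: w2:T. ✓
w2: successors {w0, w1}; ~q | p there: w0:T, w1:T. ✓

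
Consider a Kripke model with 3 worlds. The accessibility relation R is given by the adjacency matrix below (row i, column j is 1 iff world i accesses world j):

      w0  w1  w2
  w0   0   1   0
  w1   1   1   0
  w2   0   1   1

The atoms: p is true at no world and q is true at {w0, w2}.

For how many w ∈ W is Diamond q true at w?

w0: successors {w1}; q there: w1:F. ✗
w1: successors {w0, w1}; q there: w0:T, w1:F. ✓
w2: successors {w1, w2}; q there: w1:F, w2:T. ✓
Satisfying worlds: {w1, w2}.

2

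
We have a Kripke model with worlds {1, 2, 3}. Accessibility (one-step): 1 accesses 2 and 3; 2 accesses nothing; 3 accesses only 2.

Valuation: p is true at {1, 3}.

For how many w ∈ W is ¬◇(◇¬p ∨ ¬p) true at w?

1

1: ◇(◇¬p ∨ ¬p) is T. ✗
2: ◇(◇¬p ∨ ¬p) is F. ✓
3: ◇(◇¬p ∨ ¬p) is T. ✗
Satisfying worlds: {2}.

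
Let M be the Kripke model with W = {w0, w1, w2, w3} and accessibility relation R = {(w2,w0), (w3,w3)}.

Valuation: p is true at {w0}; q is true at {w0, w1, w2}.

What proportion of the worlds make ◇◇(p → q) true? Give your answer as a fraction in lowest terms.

w0: no successors, so ◇◇(p → q) fails. ✗
w1: no successors, so ◇◇(p → q) fails. ✗
w2: successors {w0}; ◇(p → q) there: w0:F. ✗
w3: successors {w3}; ◇(p → q) there: w3:T. ✓
That's 1 of 4 worlds, so 1/4.

1/4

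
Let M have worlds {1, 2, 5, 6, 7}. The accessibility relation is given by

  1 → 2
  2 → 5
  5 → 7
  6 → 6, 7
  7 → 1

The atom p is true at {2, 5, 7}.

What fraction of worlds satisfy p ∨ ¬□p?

1: p is F, ¬□p is F. ✗
2: p is T, ¬□p is F. ✓
5: p is T, ¬□p is F. ✓
6: p is F, ¬□p is T. ✓
7: p is T, ¬□p is T. ✓
That's 4 of 5 worlds, so 4/5.

4/5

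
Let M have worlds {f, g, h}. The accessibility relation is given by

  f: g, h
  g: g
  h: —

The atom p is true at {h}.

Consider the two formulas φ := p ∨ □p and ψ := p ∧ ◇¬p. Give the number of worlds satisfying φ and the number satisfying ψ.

1 and 0

For p ∨ □p:
f: p is F, □p is F. ✗
g: p is F, □p is F. ✗
h: p is T, □p is T. ✓
— 1 world.
For p ∧ ◇¬p:
f: p is F, ◇¬p is T. ✗
g: p is F, ◇¬p is T. ✗
h: p is T, ◇¬p is F. ✗
— 0 worlds.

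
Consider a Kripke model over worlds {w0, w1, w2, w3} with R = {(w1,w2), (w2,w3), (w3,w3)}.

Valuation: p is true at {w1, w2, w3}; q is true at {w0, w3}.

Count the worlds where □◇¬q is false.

3

w0: no successors, so □◇¬q holds vacuously. ✓
w1: successors {w2}; ◇¬q there: w2:F. ✗
w2: successors {w3}; ◇¬q there: w3:F. ✗
w3: successors {w3}; ◇¬q there: w3:F. ✗
Satisfying worlds: {w0}.
So □◇¬q fails at the other 3 worlds.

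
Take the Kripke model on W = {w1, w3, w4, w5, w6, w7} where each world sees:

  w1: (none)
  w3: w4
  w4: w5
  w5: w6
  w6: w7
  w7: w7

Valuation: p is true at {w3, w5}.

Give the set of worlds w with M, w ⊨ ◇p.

w1: no successors, so ◇p fails. ✗
w3: successors {w4}; p there: w4:F. ✗
w4: successors {w5}; p there: w5:T. ✓
w5: successors {w6}; p there: w6:F. ✗
w6: successors {w7}; p there: w7:F. ✗
w7: successors {w7}; p there: w7:F. ✗

{w4}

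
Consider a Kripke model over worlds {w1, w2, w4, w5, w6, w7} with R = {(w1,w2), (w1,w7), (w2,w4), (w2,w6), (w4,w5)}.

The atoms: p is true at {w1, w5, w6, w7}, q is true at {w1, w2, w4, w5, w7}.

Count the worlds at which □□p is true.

w1: successors {w2, w7}; □p there: w2:F, w7:T. ✗
w2: successors {w4, w6}; □p there: w4:T, w6:T. ✓
w4: successors {w5}; □p there: w5:T. ✓
w5: no successors, so □□p holds vacuously. ✓
w6: no successors, so □□p holds vacuously. ✓
w7: no successors, so □□p holds vacuously. ✓
Satisfying worlds: {w2, w4, w5, w6, w7}.

5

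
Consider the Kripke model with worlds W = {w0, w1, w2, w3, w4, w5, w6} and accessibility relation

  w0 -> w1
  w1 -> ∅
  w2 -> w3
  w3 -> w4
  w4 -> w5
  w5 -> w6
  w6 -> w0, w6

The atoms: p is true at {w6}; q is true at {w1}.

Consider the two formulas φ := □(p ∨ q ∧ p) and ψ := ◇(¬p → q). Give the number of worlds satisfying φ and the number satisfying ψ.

For □(p ∨ q ∧ p):
w0: successors {w1}; p ∨ q ∧ p there: w1:F. ✗
w1: no successors, so □(p ∨ q ∧ p) holds vacuously. ✓
w2: successors {w3}; p ∨ q ∧ p there: w3:F. ✗
w3: successors {w4}; p ∨ q ∧ p there: w4:F. ✗
w4: successors {w5}; p ∨ q ∧ p there: w5:F. ✗
w5: successors {w6}; p ∨ q ∧ p there: w6:T. ✓
w6: successors {w0, w6}; p ∨ q ∧ p there: w0:F, w6:T. ✗
— 2 worlds.
For ◇(¬p → q):
w0: successors {w1}; ¬p → q there: w1:T. ✓
w1: no successors, so ◇(¬p → q) fails. ✗
w2: successors {w3}; ¬p → q there: w3:F. ✗
w3: successors {w4}; ¬p → q there: w4:F. ✗
w4: successors {w5}; ¬p → q there: w5:F. ✗
w5: successors {w6}; ¬p → q there: w6:T. ✓
w6: successors {w0, w6}; ¬p → q there: w0:F, w6:T. ✓
— 3 worlds.

2 and 3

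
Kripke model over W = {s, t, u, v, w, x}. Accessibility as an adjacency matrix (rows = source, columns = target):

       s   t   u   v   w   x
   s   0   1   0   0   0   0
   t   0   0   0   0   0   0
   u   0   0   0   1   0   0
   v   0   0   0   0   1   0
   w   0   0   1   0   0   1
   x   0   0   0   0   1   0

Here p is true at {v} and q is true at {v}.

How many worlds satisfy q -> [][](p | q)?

5

s: q is F, [][](p | q) is T. ✓
t: q is F, [][](p | q) is T. ✓
u: q is F, [][](p | q) is F. ✓
v: q is T, [][](p | q) is F. ✗
w: q is F, [][](p | q) is F. ✓
x: q is F, [][](p | q) is F. ✓
Satisfying worlds: {s, t, u, w, x}.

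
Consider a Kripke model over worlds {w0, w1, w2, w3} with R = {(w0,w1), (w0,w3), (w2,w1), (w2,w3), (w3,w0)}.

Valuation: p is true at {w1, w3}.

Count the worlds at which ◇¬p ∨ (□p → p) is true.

2

w0: ◇¬p is F, □p → p is F. ✗
w1: ◇¬p is F, □p → p is T. ✓
w2: ◇¬p is F, □p → p is F. ✗
w3: ◇¬p is T, □p → p is T. ✓
Satisfying worlds: {w1, w3}.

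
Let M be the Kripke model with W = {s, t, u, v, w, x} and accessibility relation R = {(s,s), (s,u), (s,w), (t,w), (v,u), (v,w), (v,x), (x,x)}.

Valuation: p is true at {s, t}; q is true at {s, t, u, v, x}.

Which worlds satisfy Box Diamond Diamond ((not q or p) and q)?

{u, w}

s: successors {s, u, w}; Diamond Diamond ((not q or p) and q) there: s:T, u:F, w:F. ✗
t: successors {w}; Diamond Diamond ((not q or p) and q) there: w:F. ✗
u: no successors, so Box Diamond Diamond ((not q or p) and q) holds vacuously. ✓
v: successors {u, w, x}; Diamond Diamond ((not q or p) and q) there: u:F, w:F, x:F. ✗
w: no successors, so Box Diamond Diamond ((not q or p) and q) holds vacuously. ✓
x: successors {x}; Diamond Diamond ((not q or p) and q) there: x:F. ✗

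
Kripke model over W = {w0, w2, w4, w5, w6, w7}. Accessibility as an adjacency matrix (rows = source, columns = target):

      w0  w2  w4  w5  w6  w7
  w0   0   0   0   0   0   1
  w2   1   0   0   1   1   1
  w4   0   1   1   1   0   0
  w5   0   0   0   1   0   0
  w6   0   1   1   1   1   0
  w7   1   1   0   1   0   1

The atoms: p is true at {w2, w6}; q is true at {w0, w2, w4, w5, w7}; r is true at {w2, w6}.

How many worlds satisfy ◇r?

w0: successors {w7}; r there: w7:F. ✗
w2: successors {w0, w5, w6, w7}; r there: w0:F, w5:F, w6:T, w7:F. ✓
w4: successors {w2, w4, w5}; r there: w2:T, w4:F, w5:F. ✓
w5: successors {w5}; r there: w5:F. ✗
w6: successors {w2, w4, w5, w6}; r there: w2:T, w4:F, w5:F, w6:T. ✓
w7: successors {w0, w2, w5, w7}; r there: w0:F, w2:T, w5:F, w7:F. ✓
Satisfying worlds: {w2, w4, w6, w7}.

4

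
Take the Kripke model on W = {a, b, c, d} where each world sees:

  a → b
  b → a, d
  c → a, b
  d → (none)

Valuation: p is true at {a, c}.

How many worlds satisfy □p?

a: successors {b}; p there: b:F. ✗
b: successors {a, d}; p there: a:T, d:F. ✗
c: successors {a, b}; p there: a:T, b:F. ✗
d: no successors, so □p holds vacuously. ✓
Satisfying worlds: {d}.

1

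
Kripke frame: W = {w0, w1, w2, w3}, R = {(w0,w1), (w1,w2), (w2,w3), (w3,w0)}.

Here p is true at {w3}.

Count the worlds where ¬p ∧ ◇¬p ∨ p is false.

1

w0: ¬p ∧ ◇¬p is T, p is F. ✓
w1: ¬p ∧ ◇¬p is T, p is F. ✓
w2: ¬p ∧ ◇¬p is F, p is F. ✗
w3: ¬p ∧ ◇¬p is F, p is T. ✓
Satisfying worlds: {w0, w1, w3}.
So ¬p ∧ ◇¬p ∨ p fails at the other 1 world.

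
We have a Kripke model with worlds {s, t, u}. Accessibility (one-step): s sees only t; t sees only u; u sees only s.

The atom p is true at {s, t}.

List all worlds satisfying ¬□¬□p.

{t, u}

s: □¬□p is T. ✗
t: □¬□p is F. ✓
u: □¬□p is F. ✓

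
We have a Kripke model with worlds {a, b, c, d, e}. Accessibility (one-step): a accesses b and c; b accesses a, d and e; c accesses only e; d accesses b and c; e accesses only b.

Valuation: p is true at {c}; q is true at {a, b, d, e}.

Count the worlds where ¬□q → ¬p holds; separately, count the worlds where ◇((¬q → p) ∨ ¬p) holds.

For ¬□q → ¬p:
a: ¬□q is T, ¬p is T. ✓
b: ¬□q is F, ¬p is T. ✓
c: ¬□q is F, ¬p is F. ✓
d: ¬□q is T, ¬p is T. ✓
e: ¬□q is F, ¬p is T. ✓
— 5 worlds.
For ◇((¬q → p) ∨ ¬p):
a: successors {b, c}; (¬q → p) ∨ ¬p there: b:T, c:T. ✓
b: successors {a, d, e}; (¬q → p) ∨ ¬p there: a:T, d:T, e:T. ✓
c: successors {e}; (¬q → p) ∨ ¬p there: e:T. ✓
d: successors {b, c}; (¬q → p) ∨ ¬p there: b:T, c:T. ✓
e: successors {b}; (¬q → p) ∨ ¬p there: b:T. ✓
— 5 worlds.

5 and 5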